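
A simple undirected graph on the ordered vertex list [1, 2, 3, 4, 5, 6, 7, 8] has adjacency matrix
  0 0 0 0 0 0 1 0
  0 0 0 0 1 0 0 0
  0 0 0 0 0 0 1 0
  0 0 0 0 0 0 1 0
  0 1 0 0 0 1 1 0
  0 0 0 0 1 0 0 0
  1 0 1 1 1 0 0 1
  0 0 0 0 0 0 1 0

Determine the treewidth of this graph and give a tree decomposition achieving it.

The largest bag has 2 vertices, giving width 1; this decomposition certifies tw(G) ≤ 1. Any graph with an edge has treewidth ≥ 1, and G has the edge 8–7. Hence tw(G) = 1 exactly.

Treewidth 1.
One optimal decomposition is:
Bags: B1 = {7, 8}  B2 = {1, 7}  B3 = {5, 7}  B4 = {5, 6}  B5 = {3, 7}  B6 = {4, 7}  B7 = {2, 5}
Tree: B1–B2, B2–B3, B3–B4, B3–B5, B5–B6, B3–B7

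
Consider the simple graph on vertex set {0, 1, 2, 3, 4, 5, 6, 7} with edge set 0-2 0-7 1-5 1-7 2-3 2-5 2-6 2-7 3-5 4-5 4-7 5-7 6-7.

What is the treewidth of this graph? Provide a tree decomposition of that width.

Every bag has size at most 3, so the width is 3 − 1 = 2 and tw(G) ≤ 2. On the other hand G contains the 3-clique {2, 3, 5}. A clique must lie in a single bag of any decomposition, so no decomposition can have width below 2. Therefore the treewidth is 2.

Treewidth 2.
One optimal decomposition is:
Bags: B1 = {2, 5, 7}  B2 = {0, 2, 7}  B3 = {2, 6, 7}  B4 = {2, 3, 5}  B5 = {1, 5, 7}  B6 = {4, 5, 7}
Tree: B1–B2, B1–B3, B1–B4, B1–B5, B1–B6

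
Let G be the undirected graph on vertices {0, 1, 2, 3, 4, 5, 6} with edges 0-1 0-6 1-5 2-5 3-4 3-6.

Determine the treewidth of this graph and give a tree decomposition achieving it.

Each bag holds 2 vertices, so the decomposition has width 1, which upper-bounds the treewidth. Any graph with an edge has treewidth ≥ 1, and G has the edge 4–3. Hence tw(G) = 1 exactly.

Treewidth 1.
Bags: B1 = {3, 4}  B2 = {3, 6}  B3 = {0, 6}  B4 = {0, 1}  B5 = {1, 5}  B6 = {2, 5}
Tree: B1–B2, B2–B3, B3–B4, B4–B5, B5–B6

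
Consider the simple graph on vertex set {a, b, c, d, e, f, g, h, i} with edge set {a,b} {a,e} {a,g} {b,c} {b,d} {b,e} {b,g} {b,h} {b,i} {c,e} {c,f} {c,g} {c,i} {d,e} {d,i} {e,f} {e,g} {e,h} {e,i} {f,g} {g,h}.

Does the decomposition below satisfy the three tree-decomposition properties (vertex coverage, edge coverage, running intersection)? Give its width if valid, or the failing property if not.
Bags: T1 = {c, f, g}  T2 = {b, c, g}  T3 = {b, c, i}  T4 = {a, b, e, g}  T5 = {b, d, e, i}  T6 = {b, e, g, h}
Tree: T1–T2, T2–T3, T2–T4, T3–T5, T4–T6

A tree decomposition must satisfy three properties: every vertex lies in some bag; for every edge, both endpoints lie together in some bag; and for every vertex, the bags containing it form a connected subtree. Here edge (f,e) lies in no bag, so the decomposition is invalid.

No — edge (f,e) lies in no bag.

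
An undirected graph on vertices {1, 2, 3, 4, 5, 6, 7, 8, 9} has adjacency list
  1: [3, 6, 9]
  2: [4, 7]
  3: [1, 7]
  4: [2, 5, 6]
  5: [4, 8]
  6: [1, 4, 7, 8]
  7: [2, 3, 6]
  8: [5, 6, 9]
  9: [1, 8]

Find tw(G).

A width-3 tree decomposition is:
Bags: B1 = {1, 5, 8, 9}  B2 = {1, 5, 6, 8}  B3 = {1, 4, 5, 6}  B4 = {1, 3, 4, 6}  B5 = {3, 4, 6, 7}  B6 = {2, 3, 4, 7}
Tree: B1–B2, B2–B3, B3–B4, B4–B5, B5–B6
Each bag holds 4 vertices, so the decomposition has width 3, which upper-bounds the treewidth. For the lower bound: the 4 vertex sets {5,8,9}, {1}, {6}, {2,3,4,7} are disjoint, each induces a connected subgraph, and every pair is joined by at least one edge of G. Contracting each set to a single vertex therefore yields K_{4} as a minor, and since treewidth is minor-monotone, tw(G) ≥ tw(K_{4}) = 3. The upper and lower bounds meet at 3, so that is the treewidth.

3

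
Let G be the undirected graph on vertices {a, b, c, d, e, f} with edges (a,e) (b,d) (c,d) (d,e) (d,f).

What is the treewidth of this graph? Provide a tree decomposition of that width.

Every bag has size at most 2, so the width is 2 − 1 = 1 and tw(G) ≤ 1. Since G has at least one edge (e.g. d–f), it is not an edgeless graph, so tw(G) ≥ 1. Combining the bounds, tw(G) = 1.

Treewidth 1.
One optimal decomposition is:
Bags: B1 = {d, f}  B2 = {d, e}  B3 = {a, e}  B4 = {b, d}  B5 = {c, d}
Tree: B1–B2, B2–B3, B1–B4, B2–B5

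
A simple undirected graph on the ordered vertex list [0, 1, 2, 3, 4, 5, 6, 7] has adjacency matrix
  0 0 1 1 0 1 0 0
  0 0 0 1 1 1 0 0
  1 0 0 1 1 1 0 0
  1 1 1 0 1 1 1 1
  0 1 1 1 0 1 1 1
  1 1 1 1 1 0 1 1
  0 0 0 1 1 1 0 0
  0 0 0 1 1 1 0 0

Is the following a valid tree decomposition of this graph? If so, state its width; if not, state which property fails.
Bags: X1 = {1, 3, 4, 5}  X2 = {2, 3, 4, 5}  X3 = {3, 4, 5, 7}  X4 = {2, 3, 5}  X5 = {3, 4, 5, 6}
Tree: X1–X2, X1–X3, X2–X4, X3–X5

A tree decomposition must satisfy three properties: every vertex lies in some bag; for every edge, both endpoints lie together in some bag; and for every vertex, the bags containing it form a connected subtree. Here vertex 0 appears in no bag, so the decomposition is invalid.

No — vertex 0 appears in no bag.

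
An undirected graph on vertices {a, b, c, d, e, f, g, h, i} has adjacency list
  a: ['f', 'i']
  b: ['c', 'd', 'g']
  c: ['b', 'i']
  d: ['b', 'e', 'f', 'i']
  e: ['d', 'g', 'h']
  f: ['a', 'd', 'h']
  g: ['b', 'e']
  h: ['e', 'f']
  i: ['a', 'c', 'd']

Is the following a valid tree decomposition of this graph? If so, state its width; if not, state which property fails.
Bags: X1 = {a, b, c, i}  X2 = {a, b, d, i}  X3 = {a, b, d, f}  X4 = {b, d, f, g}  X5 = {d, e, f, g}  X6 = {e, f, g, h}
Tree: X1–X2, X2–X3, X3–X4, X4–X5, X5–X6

Yes; width 3.

Checking the three conditions: (i) the bags cover all of {a, b, c, d, e, f, g, h, i}; (ii) for each edge, some bag contains both endpoints; (iii) the bags containing any fixed vertex form a subtree. All hold, so the decomposition is valid with width 4 − 1 = 3.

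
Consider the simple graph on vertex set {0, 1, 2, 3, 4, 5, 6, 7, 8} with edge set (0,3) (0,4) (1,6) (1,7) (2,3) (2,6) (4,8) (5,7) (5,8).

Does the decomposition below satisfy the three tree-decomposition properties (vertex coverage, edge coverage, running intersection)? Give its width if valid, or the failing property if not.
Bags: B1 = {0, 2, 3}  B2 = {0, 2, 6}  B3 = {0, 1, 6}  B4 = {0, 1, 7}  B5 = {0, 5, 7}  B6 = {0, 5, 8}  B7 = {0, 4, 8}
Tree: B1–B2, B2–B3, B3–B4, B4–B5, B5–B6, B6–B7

Vertex coverage: the bags together contain {0, 1, 2, 3, 4, 5, 6, 7, 8}, the full vertex set. Edge coverage: each edge of G has both endpoints in at least one bag. Running intersection: for every vertex, the bags containing it form a connected subtree. All three properties hold, so this is a valid tree decomposition of width max|bag| − 1 = 2, and hence tw(G) ≤ 2.

Yes; width 2.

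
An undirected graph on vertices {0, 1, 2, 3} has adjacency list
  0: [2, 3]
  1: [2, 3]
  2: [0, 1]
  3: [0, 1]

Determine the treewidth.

A width-2 tree decomposition is:
Bags: B1 = {1, 2, 3}  B2 = {0, 2, 3}
Tree: B1–B2
Every bag has size at most 3, so the width is 3 − 1 = 2 and tw(G) ≤ 2. Since 2–1–3–0–2 is a cycle in G, G is not acyclic. Forests are exactly the graphs of treewidth ≤ 1, so tw(G) ≥ 2. The upper and lower bounds meet at 2, so that is the treewidth.

2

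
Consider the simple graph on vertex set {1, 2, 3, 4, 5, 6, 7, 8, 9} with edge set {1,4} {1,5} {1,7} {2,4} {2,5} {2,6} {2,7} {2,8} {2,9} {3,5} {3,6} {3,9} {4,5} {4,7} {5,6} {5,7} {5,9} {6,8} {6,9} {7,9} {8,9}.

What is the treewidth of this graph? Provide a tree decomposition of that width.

Each bag holds 4 vertices, so the decomposition has width 3, which upper-bounds the treewidth. On the other hand G contains the 4-clique {2, 6, 8, 9}. A clique must lie in a single bag of any decomposition, so no decomposition can have width below 3. Hence tw(G) = 3 exactly.

Treewidth 3.
One such decomposition:
Bags: B1 = {2, 5, 7, 9}  B2 = {2, 5, 6, 9}  B3 = {2, 6, 8, 9}  B4 = {3, 5, 6, 9}  B5 = {2, 4, 5, 7}  B6 = {1, 4, 5, 7}
Tree: B1–B2, B2–B3, B2–B4, B1–B5, B5–B6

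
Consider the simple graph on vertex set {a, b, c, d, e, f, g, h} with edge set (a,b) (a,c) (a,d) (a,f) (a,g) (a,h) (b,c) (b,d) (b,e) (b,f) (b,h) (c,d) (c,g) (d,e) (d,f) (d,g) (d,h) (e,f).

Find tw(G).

3

A width-3 tree decomposition is:
Bags: B1 = {a, b, d, f}  B2 = {b, d, e, f}  B3 = {a, b, d, h}  B4 = {a, b, c, d}  B5 = {a, c, d, g}
Tree: B1–B2, B1–B3, B1–B4, B4–B5
The largest bag has 4 vertices, giving width 3; this decomposition certifies tw(G) ≤ 3. Conversely, {a, c, d, g} is a clique of size 4, and the vertices of any clique must share a bag in every tree decomposition; so some bag has ≥ 4 vertices and tw(G) ≥ 3. Hence tw(G) = 3 exactly.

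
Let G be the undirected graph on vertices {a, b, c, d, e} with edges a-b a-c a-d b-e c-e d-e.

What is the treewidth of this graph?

2

A width-2 tree decomposition is:
Bags: B1 = {a, c, e}  B2 = {a, d, e}  B3 = {a, b, e}
Tree: B1–B2, B2–B3
Every bag has size at most 3, so the width is 3 − 1 = 2 and tw(G) ≤ 2. Since c–a–d–e–c is a cycle in G, G is not acyclic. Forests are exactly the graphs of treewidth ≤ 1, so tw(G) ≥ 2. The upper and lower bounds meet at 2, so that is the treewidth.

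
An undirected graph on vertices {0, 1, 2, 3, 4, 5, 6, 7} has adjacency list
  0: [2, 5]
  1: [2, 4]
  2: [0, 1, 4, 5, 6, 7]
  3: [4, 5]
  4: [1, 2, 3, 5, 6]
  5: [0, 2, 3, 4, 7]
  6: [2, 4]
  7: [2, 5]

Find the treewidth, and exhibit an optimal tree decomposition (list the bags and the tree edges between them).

Every bag has size at most 3, so the width is 3 − 1 = 2 and tw(G) ≤ 2. Conversely, {0, 2, 5} is a clique of size 3, and the vertices of any clique must share a bag in every tree decomposition; so some bag has ≥ 3 vertices and tw(G) ≥ 2. Therefore the treewidth is 2.

Treewidth 2.
One optimal decomposition is:
Bags: B1 = {2, 4, 5}  B2 = {3, 4, 5}  B3 = {2, 5, 7}  B4 = {2, 4, 6}  B5 = {1, 2, 4}  B6 = {0, 2, 5}
Tree: B1–B2, B1–B3, B1–B4, B1–B5, B1–B6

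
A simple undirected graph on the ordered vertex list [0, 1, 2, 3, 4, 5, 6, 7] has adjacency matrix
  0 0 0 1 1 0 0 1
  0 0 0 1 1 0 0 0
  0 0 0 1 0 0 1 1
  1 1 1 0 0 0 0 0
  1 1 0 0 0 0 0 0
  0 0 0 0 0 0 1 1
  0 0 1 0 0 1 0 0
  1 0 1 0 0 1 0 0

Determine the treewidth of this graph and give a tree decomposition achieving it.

Treewidth 2.
One such decomposition:
Bags: B1 = {0, 1, 4}  B2 = {0, 1, 3}  B3 = {0, 3, 7}  B4 = {2, 3, 7}  B5 = {2, 5, 7}  B6 = {2, 5, 6}
Tree: B1–B2, B2–B3, B3–B4, B4–B5, B5–B6

Each bag holds 3 vertices, so the decomposition has width 2, which upper-bounds the treewidth. The edges 4–1–3–0–4 form a cycle, so G is not a tree and its treewidth is at least 2. Combining the bounds, tw(G) = 2.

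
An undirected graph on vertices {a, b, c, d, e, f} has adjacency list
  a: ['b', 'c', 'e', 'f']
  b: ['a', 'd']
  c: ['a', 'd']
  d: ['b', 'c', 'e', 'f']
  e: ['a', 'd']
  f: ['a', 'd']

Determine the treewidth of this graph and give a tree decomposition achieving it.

Treewidth 2.
Bags: B1 = {a, c, d}  B2 = {a, b, d}  B3 = {a, d, f}  B4 = {a, d, e}
Tree: B1–B2, B2–B3, B3–B4

Each bag holds 3 vertices, so the decomposition has width 2, which upper-bounds the treewidth. Since d–c–a–b–d is a cycle in G, G is not acyclic. Forests are exactly the graphs of treewidth ≤ 1, so tw(G) ≥ 2. Hence tw(G) = 2 exactly.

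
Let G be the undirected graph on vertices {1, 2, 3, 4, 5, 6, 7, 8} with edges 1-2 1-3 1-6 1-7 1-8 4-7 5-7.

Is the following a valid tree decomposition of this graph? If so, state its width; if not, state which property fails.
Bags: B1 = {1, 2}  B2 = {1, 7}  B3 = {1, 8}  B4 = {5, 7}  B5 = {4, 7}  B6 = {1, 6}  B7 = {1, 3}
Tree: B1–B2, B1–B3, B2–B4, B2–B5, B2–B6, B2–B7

Yes; width 1.

Checking the three conditions: (i) the bags cover all of {1, 2, 3, 4, 5, 6, 7, 8}; (ii) for each edge, some bag contains both endpoints; (iii) the bags containing any fixed vertex form a subtree. All hold, so the decomposition is valid with width 2 − 1 = 1.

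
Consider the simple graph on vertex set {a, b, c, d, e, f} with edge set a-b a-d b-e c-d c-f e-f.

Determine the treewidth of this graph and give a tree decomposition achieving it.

Each bag holds 3 vertices, so the decomposition has width 2, which upper-bounds the treewidth. Since e–f–c–d–a–b–e is a cycle in G, G is not acyclic. Forests are exactly the graphs of treewidth ≤ 1, so tw(G) ≥ 2. Therefore the treewidth is 2.

Treewidth 2.
Bags: B1 = {c, e, f}  B2 = {c, d, e}  B3 = {a, d, e}  B4 = {a, b, e}
Tree: B1–B2, B2–B3, B3–B4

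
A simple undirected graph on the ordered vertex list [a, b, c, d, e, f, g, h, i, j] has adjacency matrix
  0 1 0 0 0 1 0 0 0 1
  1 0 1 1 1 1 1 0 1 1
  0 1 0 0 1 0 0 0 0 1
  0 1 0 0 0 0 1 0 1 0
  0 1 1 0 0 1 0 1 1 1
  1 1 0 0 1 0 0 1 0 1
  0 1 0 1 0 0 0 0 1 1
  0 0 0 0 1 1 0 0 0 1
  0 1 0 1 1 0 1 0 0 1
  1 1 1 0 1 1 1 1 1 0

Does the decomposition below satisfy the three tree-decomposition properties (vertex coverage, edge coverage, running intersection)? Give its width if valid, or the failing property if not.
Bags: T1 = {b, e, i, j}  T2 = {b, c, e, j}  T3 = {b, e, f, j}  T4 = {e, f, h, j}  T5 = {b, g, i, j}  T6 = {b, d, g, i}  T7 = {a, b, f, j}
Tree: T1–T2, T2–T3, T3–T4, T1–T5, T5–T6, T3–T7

Checking the three conditions: (i) the bags cover all of {a, b, c, d, e, f, g, h, i, j}; (ii) for each edge, some bag contains both endpoints; (iii) the bags containing any fixed vertex form a subtree. All hold, so the decomposition is valid with width 4 − 1 = 3.

Yes; width 3.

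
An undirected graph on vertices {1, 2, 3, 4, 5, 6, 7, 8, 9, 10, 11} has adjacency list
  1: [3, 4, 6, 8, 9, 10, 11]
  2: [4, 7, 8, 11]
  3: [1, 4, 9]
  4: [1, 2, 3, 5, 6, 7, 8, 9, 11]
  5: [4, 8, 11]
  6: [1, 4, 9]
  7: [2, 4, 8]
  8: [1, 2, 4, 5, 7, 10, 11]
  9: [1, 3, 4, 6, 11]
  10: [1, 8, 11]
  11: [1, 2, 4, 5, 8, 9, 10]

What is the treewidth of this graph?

A width-3 tree decomposition is:
Bags: B1 = {1, 4, 8, 11}  B2 = {1, 4, 9, 11}  B3 = {1, 8, 10, 11}  B4 = {1, 4, 6, 9}  B5 = {1, 3, 4, 9}  B6 = {2, 4, 8, 11}  B7 = {2, 4, 7, 8}  B8 = {4, 5, 8, 11}
Tree: B1–B2, B1–B3, B2–B4, B4–B5, B1–B6, B6–B7, B6–B8
Every bag has size at most 4, so the width is 4 − 1 = 3 and tw(G) ≤ 3. On the other hand G contains the 4-clique {1, 8, 10, 11}. A clique must lie in a single bag of any decomposition, so no decomposition can have width below 3. Combining the bounds, tw(G) = 3.

3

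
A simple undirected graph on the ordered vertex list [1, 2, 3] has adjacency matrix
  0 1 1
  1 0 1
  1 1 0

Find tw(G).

2

A width-2 tree decomposition is:
Bags: B1 = {1, 2, 3}
Tree: (single bag)
A single bag containing all 3 vertices is trivially a valid decomposition of width 2. For the lower bound, the 3 vertices {1, 2, 3} are pairwise adjacent, and any tree decomposition puts a clique entirely inside one bag — forcing width ≥ 2. The upper and lower bounds meet at 2, so that is the treewidth.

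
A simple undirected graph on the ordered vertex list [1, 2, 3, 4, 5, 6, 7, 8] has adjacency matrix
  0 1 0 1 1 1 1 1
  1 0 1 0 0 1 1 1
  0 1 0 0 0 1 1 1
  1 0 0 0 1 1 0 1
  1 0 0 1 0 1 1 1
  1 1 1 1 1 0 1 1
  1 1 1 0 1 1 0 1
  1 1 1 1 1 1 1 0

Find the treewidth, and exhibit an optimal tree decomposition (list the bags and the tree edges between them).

Treewidth 4.
One optimal decomposition is:
Bags: B1 = {1, 5, 6, 7, 8}  B2 = {1, 4, 5, 6, 8}  B3 = {1, 2, 6, 7, 8}  B4 = {2, 3, 6, 7, 8}
Tree: B1–B2, B1–B3, B3–B4

The largest bag has 5 vertices, giving width 4; this decomposition certifies tw(G) ≤ 4. On the other hand G contains the 5-clique {1, 2, 6, 7, 8}. A clique must lie in a single bag of any decomposition, so no decomposition can have width below 4. Combining the bounds, tw(G) = 4.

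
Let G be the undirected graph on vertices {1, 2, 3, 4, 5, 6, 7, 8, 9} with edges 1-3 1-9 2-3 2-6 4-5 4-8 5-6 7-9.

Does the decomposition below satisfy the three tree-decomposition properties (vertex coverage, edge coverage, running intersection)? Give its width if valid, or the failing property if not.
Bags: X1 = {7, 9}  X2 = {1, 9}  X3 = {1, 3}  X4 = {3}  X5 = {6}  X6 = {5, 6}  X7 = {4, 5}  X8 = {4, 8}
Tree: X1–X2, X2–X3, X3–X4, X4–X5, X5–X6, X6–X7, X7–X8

A tree decomposition must satisfy three properties: every vertex lies in some bag; for every edge, both endpoints lie together in some bag; and for every vertex, the bags containing it form a connected subtree. Here vertex 2 appears in no bag, so the decomposition is invalid.

No — vertex 2 appears in no bag.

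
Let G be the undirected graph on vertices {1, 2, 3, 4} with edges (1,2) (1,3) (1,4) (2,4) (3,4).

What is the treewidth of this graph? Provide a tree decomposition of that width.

The largest bag has 3 vertices, giving width 2; this decomposition certifies tw(G) ≤ 2. On the other hand G contains the 3-clique {1, 2, 4}. A clique must lie in a single bag of any decomposition, so no decomposition can have width below 2. Combining the bounds, tw(G) = 2.

Treewidth 2.
Bags: B1 = {1, 3, 4}  B2 = {1, 2, 4}
Tree: B1–B2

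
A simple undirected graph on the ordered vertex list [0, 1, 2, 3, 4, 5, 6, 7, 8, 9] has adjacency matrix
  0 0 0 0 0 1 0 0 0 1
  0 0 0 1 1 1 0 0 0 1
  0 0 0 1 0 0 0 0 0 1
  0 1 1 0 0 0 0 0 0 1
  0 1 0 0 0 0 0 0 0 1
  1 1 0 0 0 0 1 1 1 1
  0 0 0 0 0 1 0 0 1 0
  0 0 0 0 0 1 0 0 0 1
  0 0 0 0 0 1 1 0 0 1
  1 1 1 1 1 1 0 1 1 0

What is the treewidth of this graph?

2

A width-2 tree decomposition is:
Bags: B1 = {5, 8, 9}  B2 = {1, 5, 9}  B3 = {5, 6, 8}  B4 = {1, 3, 9}  B5 = {1, 4, 9}  B6 = {5, 7, 9}  B7 = {2, 3, 9}  B8 = {0, 5, 9}
Tree: B1–B2, B1–B3, B2–B4, B4–B5, B1–B6, B4–B7, B6–B8
Each bag holds 3 vertices, so the decomposition has width 2, which upper-bounds the treewidth. Conversely, {2, 3, 9} is a clique of size 3, and the vertices of any clique must share a bag in every tree decomposition; so some bag has ≥ 3 vertices and tw(G) ≥ 2. Hence tw(G) = 2 exactly.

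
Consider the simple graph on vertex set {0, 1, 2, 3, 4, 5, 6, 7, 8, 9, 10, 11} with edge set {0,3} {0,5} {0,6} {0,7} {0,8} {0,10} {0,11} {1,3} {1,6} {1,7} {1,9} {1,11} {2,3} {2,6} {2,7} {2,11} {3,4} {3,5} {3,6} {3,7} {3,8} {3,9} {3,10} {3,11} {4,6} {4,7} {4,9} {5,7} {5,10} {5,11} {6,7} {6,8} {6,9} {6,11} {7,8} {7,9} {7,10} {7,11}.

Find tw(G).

A width-4 tree decomposition is:
Bags: B1 = {1, 3, 6, 7, 11}  B2 = {2, 3, 6, 7, 11}  B3 = {1, 3, 6, 7, 9}  B4 = {0, 3, 6, 7, 11}  B5 = {0, 3, 6, 7, 8}  B6 = {0, 3, 5, 7, 11}  B7 = {0, 3, 5, 7, 10}  B8 = {3, 4, 6, 7, 9}
Tree: B1–B2, B1–B3, B2–B4, B4–B5, B4–B6, B6–B7, B3–B8
The largest bag has 5 vertices, giving width 4; this decomposition certifies tw(G) ≤ 4. Conversely, {0, 3, 5, 7, 10} is a clique of size 5, and the vertices of any clique must share a bag in every tree decomposition; so some bag has ≥ 5 vertices and tw(G) ≥ 4. The upper and lower bounds meet at 4, so that is the treewidth.

4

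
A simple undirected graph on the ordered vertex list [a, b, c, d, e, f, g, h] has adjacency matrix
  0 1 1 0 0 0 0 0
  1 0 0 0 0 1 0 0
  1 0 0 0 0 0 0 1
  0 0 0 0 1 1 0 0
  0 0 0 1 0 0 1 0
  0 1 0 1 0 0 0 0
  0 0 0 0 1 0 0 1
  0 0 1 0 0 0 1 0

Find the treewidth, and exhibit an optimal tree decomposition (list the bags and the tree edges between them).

Treewidth 2.
One optimal decomposition is:
Bags: B1 = {e, g, h}  B2 = {c, e, h}  B3 = {a, c, e}  B4 = {a, b, e}  B5 = {b, e, f}  B6 = {d, e, f}
Tree: B1–B2, B2–B3, B3–B4, B4–B5, B5–B6

Each bag holds 3 vertices, so the decomposition has width 2, which upper-bounds the treewidth. Since e–g–h–c–a–b–f–d–e is a cycle in G, G is not acyclic. Forests are exactly the graphs of treewidth ≤ 1, so tw(G) ≥ 2. The upper and lower bounds meet at 2, so that is the treewidth.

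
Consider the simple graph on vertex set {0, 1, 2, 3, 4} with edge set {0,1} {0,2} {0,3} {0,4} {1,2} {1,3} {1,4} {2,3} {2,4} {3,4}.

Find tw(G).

A width-4 tree decomposition is:
Bags: B1 = {0, 1, 2, 3, 4}
Tree: (single bag)
A single bag containing all 5 vertices is trivially a valid decomposition of width 4. Conversely, {0, 1, 2, 3, 4} is a clique of size 5, and the vertices of any clique must share a bag in every tree decomposition; so some bag has ≥ 5 vertices and tw(G) ≥ 4. Combining the bounds, tw(G) = 4.

4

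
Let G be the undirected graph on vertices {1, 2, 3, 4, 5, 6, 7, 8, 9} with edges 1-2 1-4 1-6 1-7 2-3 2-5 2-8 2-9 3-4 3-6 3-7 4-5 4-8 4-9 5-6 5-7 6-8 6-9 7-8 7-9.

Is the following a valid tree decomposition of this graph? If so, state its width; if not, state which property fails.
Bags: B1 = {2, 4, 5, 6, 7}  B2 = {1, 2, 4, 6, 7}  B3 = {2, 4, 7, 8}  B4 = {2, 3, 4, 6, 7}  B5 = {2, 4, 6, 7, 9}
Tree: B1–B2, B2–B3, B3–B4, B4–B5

A tree decomposition must satisfy three properties: every vertex lies in some bag; for every edge, both endpoints lie together in some bag; and for every vertex, the bags containing it form a connected subtree. Here edge (6,8) lies in no bag, so the decomposition is invalid.

No — edge (6,8) lies in no bag.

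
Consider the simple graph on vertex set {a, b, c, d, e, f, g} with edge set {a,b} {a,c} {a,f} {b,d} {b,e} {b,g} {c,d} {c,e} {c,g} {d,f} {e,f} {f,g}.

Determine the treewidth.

A width-3 tree decomposition is:
Bags: B1 = {a, b, c, f}  B2 = {b, c, f, g}  B3 = {b, c, d, f}  B4 = {b, c, e, f}
Tree: B1–B2, B2–B3, B3–B4
The largest bag has 4 vertices, giving width 3; this decomposition certifies tw(G) ≤ 3. For the lower bound: the 4 vertex sets {a,b}, {c,g}, {f}, {d} are disjoint, each induces a connected subgraph, and every pair is joined by at least one edge of G. Contracting each set to a single vertex therefore yields K_{4} as a minor, and since treewidth is minor-monotone, tw(G) ≥ tw(K_{4}) = 3. Hence tw(G) = 3 exactly.

3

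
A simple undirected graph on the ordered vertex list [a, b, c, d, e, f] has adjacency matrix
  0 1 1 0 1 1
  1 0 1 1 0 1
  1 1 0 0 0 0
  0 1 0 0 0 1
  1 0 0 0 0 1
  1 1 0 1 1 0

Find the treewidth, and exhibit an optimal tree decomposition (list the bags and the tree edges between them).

Each bag holds 3 vertices, so the decomposition has width 2, which upper-bounds the treewidth. On the other hand G contains the 3-clique {a, b, c}. A clique must lie in a single bag of any decomposition, so no decomposition can have width below 2. The upper and lower bounds meet at 2, so that is the treewidth.

Treewidth 2.
Bags: B1 = {a, e, f}  B2 = {a, b, f}  B3 = {a, b, c}  B4 = {b, d, f}
Tree: B1–B2, B2–B3, B2–B4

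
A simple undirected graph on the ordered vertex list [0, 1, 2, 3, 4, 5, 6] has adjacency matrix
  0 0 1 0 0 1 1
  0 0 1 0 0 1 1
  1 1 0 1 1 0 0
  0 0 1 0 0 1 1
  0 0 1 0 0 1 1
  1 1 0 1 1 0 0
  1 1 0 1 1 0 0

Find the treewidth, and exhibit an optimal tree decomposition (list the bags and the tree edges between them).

Treewidth 3.
One such decomposition:
Bags: B1 = {1, 2, 5, 6}  B2 = {0, 2, 5, 6}  B3 = {2, 3, 5, 6}  B4 = {2, 4, 5, 6}
Tree: B1–B2, B2–B3, B3–B4

The largest bag has 4 vertices, giving width 3; this decomposition certifies tw(G) ≤ 3. For the lower bound: the 4 vertex sets {1,6}, {0,2}, {5}, {3} are disjoint, each induces a connected subgraph, and every pair is joined by at least one edge of G. Contracting each set to a single vertex therefore yields K_{4} as a minor, and since treewidth is minor-monotone, tw(G) ≥ tw(K_{4}) = 3. The upper and lower bounds meet at 3, so that is the treewidth.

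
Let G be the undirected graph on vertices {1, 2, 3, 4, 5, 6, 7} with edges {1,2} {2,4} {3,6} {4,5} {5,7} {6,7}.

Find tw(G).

A width-1 tree decomposition is:
Bags: B1 = {3, 6}  B2 = {6, 7}  B3 = {5, 7}  B4 = {4, 5}  B5 = {2, 4}  B6 = {1, 2}
Tree: B1–B2, B2–B3, B3–B4, B4–B5, B5–B6
Each bag holds 2 vertices, so the decomposition has width 1, which upper-bounds the treewidth. Since G has at least one edge (e.g. 3–6), it is not an edgeless graph, so tw(G) ≥ 1. The upper and lower bounds meet at 1, so that is the treewidth.

1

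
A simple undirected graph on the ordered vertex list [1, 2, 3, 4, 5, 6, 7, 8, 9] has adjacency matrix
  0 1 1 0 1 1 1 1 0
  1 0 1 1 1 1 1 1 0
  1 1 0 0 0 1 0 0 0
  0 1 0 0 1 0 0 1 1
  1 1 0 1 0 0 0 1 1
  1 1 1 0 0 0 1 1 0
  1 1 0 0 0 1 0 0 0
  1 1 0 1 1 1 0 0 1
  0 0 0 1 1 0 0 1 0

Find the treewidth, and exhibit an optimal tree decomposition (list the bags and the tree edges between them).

Treewidth 3.
One optimal decomposition is:
Bags: B1 = {1, 2, 5, 8}  B2 = {1, 2, 6, 8}  B3 = {2, 4, 5, 8}  B4 = {1, 2, 3, 6}  B5 = {1, 2, 6, 7}  B6 = {4, 5, 8, 9}
Tree: B1–B2, B1–B3, B2–B4, B4–B5, B3–B6

Every bag has size at most 4, so the width is 4 − 1 = 3 and tw(G) ≤ 3. On the other hand G contains the 4-clique {4, 5, 8, 9}. A clique must lie in a single bag of any decomposition, so no decomposition can have width below 3. Hence tw(G) = 3 exactly.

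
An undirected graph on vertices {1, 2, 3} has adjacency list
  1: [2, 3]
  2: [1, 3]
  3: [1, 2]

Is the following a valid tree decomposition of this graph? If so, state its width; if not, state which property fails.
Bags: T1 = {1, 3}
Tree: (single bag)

A tree decomposition must satisfy three properties: every vertex lies in some bag; for every edge, both endpoints lie together in some bag; and for every vertex, the bags containing it form a connected subtree. Here vertex 2 appears in no bag, so the decomposition is invalid.

No — vertex 2 appears in no bag.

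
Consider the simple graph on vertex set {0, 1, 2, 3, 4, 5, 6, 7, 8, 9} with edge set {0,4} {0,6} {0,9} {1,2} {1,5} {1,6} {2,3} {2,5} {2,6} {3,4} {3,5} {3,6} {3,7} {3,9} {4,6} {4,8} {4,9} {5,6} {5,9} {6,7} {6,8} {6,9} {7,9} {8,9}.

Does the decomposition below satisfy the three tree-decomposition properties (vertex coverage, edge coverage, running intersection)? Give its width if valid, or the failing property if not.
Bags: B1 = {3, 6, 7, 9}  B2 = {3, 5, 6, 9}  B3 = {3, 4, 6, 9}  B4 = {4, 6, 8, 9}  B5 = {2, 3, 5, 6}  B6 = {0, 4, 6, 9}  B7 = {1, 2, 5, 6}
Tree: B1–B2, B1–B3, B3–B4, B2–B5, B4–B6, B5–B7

Vertex coverage: the bags together contain {0, 1, 2, 3, 4, 5, 6, 7, 8, 9}, the full vertex set. Edge coverage: each edge of G has both endpoints in at least one bag. Running intersection: for every vertex, the bags containing it form a connected subtree. All three properties hold, so this is a valid tree decomposition of width max|bag| − 1 = 3, and hence tw(G) ≤ 3.

Yes; width 3.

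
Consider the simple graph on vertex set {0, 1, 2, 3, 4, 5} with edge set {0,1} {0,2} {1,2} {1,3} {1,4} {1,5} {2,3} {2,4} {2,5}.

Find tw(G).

A width-2 tree decomposition is:
Bags: B1 = {1, 2, 3}  B2 = {1, 2, 5}  B3 = {1, 2, 4}  B4 = {0, 1, 2}
Tree: B1–B2, B1–B3, B2–B4
Each bag holds 3 vertices, so the decomposition has width 2, which upper-bounds the treewidth. For the lower bound, the 3 vertices {0, 1, 2} are pairwise adjacent, and any tree decomposition puts a clique entirely inside one bag — forcing width ≥ 2. Therefore the treewidth is 2.

2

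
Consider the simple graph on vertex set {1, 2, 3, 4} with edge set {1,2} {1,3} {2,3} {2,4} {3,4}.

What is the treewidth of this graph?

A width-2 tree decomposition is:
Bags: B1 = {2, 3, 4}  B2 = {1, 2, 3}
Tree: B1–B2
Each bag holds 3 vertices, so the decomposition has width 2, which upper-bounds the treewidth. On the other hand G contains the 3-clique {1, 2, 3}. A clique must lie in a single bag of any decomposition, so no decomposition can have width below 2. Hence tw(G) = 2 exactly.

2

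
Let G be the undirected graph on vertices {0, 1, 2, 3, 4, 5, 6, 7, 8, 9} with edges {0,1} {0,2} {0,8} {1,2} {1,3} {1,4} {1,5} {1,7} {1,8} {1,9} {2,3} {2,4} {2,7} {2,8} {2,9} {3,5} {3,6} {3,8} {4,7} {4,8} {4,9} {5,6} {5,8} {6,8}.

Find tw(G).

A width-3 tree decomposition is:
Bags: B1 = {1, 2, 4, 8}  B2 = {1, 2, 3, 8}  B3 = {1, 2, 4, 9}  B4 = {1, 3, 5, 8}  B5 = {0, 1, 2, 8}  B6 = {3, 5, 6, 8}  B7 = {1, 2, 4, 7}
Tree: B1–B2, B1–B3, B2–B4, B1–B5, B4–B6, B1–B7
Each bag holds 4 vertices, so the decomposition has width 3, which upper-bounds the treewidth. On the other hand G contains the 4-clique {0, 1, 2, 8}. A clique must lie in a single bag of any decomposition, so no decomposition can have width below 3. The upper and lower bounds meet at 3, so that is the treewidth.

3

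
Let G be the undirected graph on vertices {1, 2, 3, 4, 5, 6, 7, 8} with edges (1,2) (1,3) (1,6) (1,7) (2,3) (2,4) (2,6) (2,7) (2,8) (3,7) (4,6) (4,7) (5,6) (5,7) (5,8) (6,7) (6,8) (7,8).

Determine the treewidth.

3

A width-3 tree decomposition is:
Bags: B1 = {2, 4, 6, 7}  B2 = {2, 6, 7, 8}  B3 = {1, 2, 6, 7}  B4 = {5, 6, 7, 8}  B5 = {1, 2, 3, 7}
Tree: B1–B2, B1–B3, B2–B4, B3–B5
The largest bag has 4 vertices, giving width 3; this decomposition certifies tw(G) ≤ 3. On the other hand G contains the 4-clique {1, 2, 3, 7}. A clique must lie in a single bag of any decomposition, so no decomposition can have width below 3. Hence tw(G) = 3 exactly.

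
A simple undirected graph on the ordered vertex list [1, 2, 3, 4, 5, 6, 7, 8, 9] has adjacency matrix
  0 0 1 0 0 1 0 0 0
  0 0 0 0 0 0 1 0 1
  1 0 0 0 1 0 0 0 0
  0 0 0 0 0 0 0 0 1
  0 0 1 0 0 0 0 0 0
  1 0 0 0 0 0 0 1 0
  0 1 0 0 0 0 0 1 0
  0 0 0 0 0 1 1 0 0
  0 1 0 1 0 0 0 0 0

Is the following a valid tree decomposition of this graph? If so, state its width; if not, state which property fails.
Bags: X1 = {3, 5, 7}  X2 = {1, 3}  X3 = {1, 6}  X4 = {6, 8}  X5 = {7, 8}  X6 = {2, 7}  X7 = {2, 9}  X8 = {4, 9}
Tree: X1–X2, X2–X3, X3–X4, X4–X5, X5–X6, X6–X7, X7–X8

No — bags containing vertex 7 are not connected in the tree.

A tree decomposition must satisfy three properties: every vertex lies in some bag; for every edge, both endpoints lie together in some bag; and for every vertex, the bags containing it form a connected subtree. Here bags containing vertex 7 are not connected in the tree, so the decomposition is invalid.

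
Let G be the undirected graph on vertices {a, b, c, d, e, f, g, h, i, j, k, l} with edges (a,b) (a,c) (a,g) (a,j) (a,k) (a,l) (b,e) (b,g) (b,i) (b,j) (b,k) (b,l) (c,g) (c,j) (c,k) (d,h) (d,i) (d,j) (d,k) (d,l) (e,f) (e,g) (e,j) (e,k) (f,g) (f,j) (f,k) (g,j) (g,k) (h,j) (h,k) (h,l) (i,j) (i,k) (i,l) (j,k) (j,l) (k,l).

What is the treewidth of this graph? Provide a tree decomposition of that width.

The largest bag has 5 vertices, giving width 4; this decomposition certifies tw(G) ≤ 4. Conversely, {d, h, j, k, l} is a clique of size 5, and the vertices of any clique must share a bag in every tree decomposition; so some bag has ≥ 5 vertices and tw(G) ≥ 4. Hence tw(G) = 4 exactly.

Treewidth 4.
Bags: B1 = {b, e, g, j, k}  B2 = {a, b, g, j, k}  B3 = {e, f, g, j, k}  B4 = {a, b, j, k, l}  B5 = {a, c, g, j, k}  B6 = {b, i, j, k, l}  B7 = {d, i, j, k, l}  B8 = {d, h, j, k, l}
Tree: B1–B2, B1–B3, B2–B4, B2–B5, B4–B6, B6–B7, B7–B8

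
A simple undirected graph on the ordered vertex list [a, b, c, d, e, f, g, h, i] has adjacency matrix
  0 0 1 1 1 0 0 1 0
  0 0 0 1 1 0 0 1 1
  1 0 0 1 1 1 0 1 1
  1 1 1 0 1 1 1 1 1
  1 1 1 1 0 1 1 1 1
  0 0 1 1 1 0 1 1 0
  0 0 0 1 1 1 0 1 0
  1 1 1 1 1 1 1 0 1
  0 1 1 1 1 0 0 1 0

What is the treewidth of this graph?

A width-4 tree decomposition is:
Bags: B1 = {c, d, e, f, h}  B2 = {a, c, d, e, h}  B3 = {c, d, e, h, i}  B4 = {b, d, e, h, i}  B5 = {d, e, f, g, h}
Tree: B1–B2, B1–B3, B3–B4, B1–B5
The largest bag has 5 vertices, giving width 4; this decomposition certifies tw(G) ≤ 4. Conversely, {d, e, f, g, h} is a clique of size 5, and the vertices of any clique must share a bag in every tree decomposition; so some bag has ≥ 5 vertices and tw(G) ≥ 4. Therefore the treewidth is 4.

4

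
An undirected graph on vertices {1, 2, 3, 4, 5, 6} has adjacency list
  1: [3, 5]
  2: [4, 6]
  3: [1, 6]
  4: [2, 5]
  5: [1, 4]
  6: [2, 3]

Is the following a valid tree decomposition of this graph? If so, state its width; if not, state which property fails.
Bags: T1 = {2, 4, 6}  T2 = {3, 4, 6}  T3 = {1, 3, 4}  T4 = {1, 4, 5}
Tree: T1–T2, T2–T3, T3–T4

Vertex coverage: the bags together contain {1, 2, 3, 4, 5, 6}, the full vertex set. Edge coverage: each edge of G has both endpoints in at least one bag. Running intersection: for every vertex, the bags containing it form a connected subtree. All three properties hold, so this is a valid tree decomposition of width max|bag| − 1 = 2, and hence tw(G) ≤ 2.

Yes; width 2.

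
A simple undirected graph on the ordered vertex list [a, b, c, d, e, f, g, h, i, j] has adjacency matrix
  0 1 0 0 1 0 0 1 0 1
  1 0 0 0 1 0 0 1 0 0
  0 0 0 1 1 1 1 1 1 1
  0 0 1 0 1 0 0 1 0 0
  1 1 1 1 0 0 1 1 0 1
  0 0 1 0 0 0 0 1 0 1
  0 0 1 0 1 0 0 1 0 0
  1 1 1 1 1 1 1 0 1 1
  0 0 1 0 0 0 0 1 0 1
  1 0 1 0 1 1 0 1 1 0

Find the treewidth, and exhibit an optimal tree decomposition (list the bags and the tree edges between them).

Treewidth 3.
One optimal decomposition is:
Bags: B1 = {c, e, h, j}  B2 = {c, h, i, j}  B3 = {c, e, g, h}  B4 = {a, e, h, j}  B5 = {c, f, h, j}  B6 = {a, b, e, h}  B7 = {c, d, e, h}
Tree: B1–B2, B1–B3, B1–B4, B2–B5, B4–B6, B1–B7

The largest bag has 4 vertices, giving width 3; this decomposition certifies tw(G) ≤ 3. For the lower bound, the 4 vertices {c, d, e, h} are pairwise adjacent, and any tree decomposition puts a clique entirely inside one bag — forcing width ≥ 3. Hence tw(G) = 3 exactly.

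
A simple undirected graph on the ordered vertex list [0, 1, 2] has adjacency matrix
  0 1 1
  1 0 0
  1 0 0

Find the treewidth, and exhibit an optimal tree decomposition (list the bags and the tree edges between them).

Treewidth 1.
Bags: B1 = {0, 1}  B2 = {0, 2}
Tree: B1–B2

Every bag has size at most 2, so the width is 2 − 1 = 1 and tw(G) ≤ 1. Since G has at least one edge (e.g. 0–1), it is not an edgeless graph, so tw(G) ≥ 1. The upper and lower bounds meet at 1, so that is the treewidth.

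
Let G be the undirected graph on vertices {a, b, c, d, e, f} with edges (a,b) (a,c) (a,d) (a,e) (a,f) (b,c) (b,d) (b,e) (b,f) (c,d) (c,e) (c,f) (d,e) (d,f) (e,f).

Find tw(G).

A width-5 tree decomposition is:
Bags: B1 = {a, b, c, d, e, f}
Tree: (single bag)
A single bag containing all 6 vertices is trivially a valid decomposition of width 5. Conversely, {a, b, c, d, e, f} is a clique of size 6, and the vertices of any clique must share a bag in every tree decomposition; so some bag has ≥ 6 vertices and tw(G) ≥ 5. Hence tw(G) = 5 exactly.

5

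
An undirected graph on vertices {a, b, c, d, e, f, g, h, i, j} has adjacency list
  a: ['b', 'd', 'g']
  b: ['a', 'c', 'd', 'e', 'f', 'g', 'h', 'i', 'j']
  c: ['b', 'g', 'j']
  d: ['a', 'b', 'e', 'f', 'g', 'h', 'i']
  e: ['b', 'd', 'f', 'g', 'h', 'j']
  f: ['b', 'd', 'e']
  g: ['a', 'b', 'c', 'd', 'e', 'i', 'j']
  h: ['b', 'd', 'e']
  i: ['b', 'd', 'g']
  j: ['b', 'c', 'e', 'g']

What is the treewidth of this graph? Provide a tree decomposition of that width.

Treewidth 3.
Bags: B1 = {b, d, e, h}  B2 = {b, d, e, g}  B3 = {b, d, e, f}  B4 = {b, e, g, j}  B5 = {a, b, d, g}  B6 = {b, d, g, i}  B7 = {b, c, g, j}
Tree: B1–B2, B1–B3, B2–B4, B2–B5, B2–B6, B4–B7

Each bag holds 4 vertices, so the decomposition has width 3, which upper-bounds the treewidth. For the lower bound, the 4 vertices {b, d, e, g} are pairwise adjacent, and any tree decomposition puts a clique entirely inside one bag — forcing width ≥ 3. Combining the bounds, tw(G) = 3.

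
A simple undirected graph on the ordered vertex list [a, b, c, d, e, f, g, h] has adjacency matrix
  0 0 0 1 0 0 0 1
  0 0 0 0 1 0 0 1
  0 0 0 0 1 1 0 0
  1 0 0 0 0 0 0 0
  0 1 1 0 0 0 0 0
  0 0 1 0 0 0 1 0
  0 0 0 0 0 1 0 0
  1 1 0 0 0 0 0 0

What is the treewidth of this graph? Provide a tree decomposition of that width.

The largest bag has 2 vertices, giving width 1; this decomposition certifies tw(G) ≤ 1. Since G has at least one edge (e.g. d–a), it is not an edgeless graph, so tw(G) ≥ 1. The upper and lower bounds meet at 1, so that is the treewidth.

Treewidth 1.
Bags: B1 = {a, d}  B2 = {a, h}  B3 = {b, h}  B4 = {b, e}  B5 = {c, e}  B6 = {c, f}  B7 = {f, g}
Tree: B1–B2, B2–B3, B3–B4, B4–B5, B5–B6, B6–B7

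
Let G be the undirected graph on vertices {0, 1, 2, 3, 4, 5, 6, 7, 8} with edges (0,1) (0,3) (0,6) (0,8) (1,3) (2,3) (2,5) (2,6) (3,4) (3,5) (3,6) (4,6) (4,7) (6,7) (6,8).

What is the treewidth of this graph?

A width-2 tree decomposition is:
Bags: B1 = {3, 4, 6}  B2 = {2, 3, 6}  B3 = {0, 3, 6}  B4 = {0, 6, 8}  B5 = {4, 6, 7}  B6 = {0, 1, 3}  B7 = {2, 3, 5}
Tree: B1–B2, B1–B3, B3–B4, B1–B5, B3–B6, B2–B7
Each bag holds 3 vertices, so the decomposition has width 2, which upper-bounds the treewidth. For the lower bound, the 3 vertices {0, 6, 8} are pairwise adjacent, and any tree decomposition puts a clique entirely inside one bag — forcing width ≥ 2. Hence tw(G) = 2 exactly.

2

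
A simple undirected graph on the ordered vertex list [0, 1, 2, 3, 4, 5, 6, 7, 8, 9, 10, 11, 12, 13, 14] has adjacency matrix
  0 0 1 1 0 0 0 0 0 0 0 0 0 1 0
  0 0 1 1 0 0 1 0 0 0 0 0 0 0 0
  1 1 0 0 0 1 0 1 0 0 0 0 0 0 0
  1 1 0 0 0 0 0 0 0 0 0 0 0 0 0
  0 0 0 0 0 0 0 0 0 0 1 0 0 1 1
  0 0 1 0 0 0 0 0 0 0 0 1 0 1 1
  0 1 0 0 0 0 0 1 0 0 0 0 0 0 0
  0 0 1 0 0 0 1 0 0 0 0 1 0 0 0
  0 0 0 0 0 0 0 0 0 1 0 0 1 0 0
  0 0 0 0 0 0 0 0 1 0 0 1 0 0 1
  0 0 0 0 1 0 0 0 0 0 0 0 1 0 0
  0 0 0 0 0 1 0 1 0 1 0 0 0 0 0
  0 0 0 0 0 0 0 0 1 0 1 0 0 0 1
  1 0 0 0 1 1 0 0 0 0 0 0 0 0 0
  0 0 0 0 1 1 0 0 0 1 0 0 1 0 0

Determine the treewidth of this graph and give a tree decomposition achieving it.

Treewidth 3.
One optimal decomposition is:
Bags: B1 = {8, 9, 10, 12}  B2 = {9, 10, 12, 14}  B3 = {4, 9, 10, 14}  B4 = {4, 9, 11, 14}  B5 = {4, 5, 11, 14}  B6 = {4, 5, 11, 13}  B7 = {5, 7, 11, 13}  B8 = {2, 5, 7, 13}  B9 = {0, 2, 7, 13}  B10 = {0, 2, 6, 7}  B11 = {0, 1, 2, 6}  B12 = {0, 1, 3, 6}
Tree: B1–B2, B2–B3, B3–B4, B4–B5, B5–B6, B6–B7, B7–B8, B8–B9, B9–B10, B10–B11, B11–B12

The largest bag has 4 vertices, giving width 3; this decomposition certifies tw(G) ≤ 3. For the lower bound: the 4 vertex sets {8,10,12}, {9}, {14}, {4,5,11,13} are disjoint, each induces a connected subgraph, and every pair is joined by at least one edge of G. Contracting each set to a single vertex therefore yields K_{4} as a minor, and since treewidth is minor-monotone, tw(G) ≥ tw(K_{4}) = 3. Combining the bounds, tw(G) = 3.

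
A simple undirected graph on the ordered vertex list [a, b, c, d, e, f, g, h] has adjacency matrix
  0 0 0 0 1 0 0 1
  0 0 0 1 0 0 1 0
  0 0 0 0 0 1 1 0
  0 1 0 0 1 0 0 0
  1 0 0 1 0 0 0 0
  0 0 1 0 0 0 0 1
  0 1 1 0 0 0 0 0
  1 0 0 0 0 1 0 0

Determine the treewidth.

A width-2 tree decomposition is:
Bags: B1 = {c, f, h}  B2 = {a, c, h}  B3 = {a, c, e}  B4 = {c, d, e}  B5 = {b, c, d}  B6 = {b, c, g}
Tree: B1–B2, B2–B3, B3–B4, B4–B5, B5–B6
Each bag holds 3 vertices, so the decomposition has width 2, which upper-bounds the treewidth. The edges c–f–h–a–e–d–b–g–c form a cycle, so G is not a tree and its treewidth is at least 2. The upper and lower bounds meet at 2, so that is the treewidth.

2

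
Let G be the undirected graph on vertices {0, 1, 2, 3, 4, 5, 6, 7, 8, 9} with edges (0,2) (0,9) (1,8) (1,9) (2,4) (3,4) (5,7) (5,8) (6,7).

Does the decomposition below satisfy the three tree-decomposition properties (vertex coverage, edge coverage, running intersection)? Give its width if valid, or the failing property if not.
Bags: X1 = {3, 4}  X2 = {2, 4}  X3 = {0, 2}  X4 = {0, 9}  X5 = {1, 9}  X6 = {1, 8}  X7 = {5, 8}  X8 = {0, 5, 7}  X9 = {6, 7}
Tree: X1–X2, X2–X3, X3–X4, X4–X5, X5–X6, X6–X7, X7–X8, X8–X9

A tree decomposition must satisfy three properties: every vertex lies in some bag; for every edge, both endpoints lie together in some bag; and for every vertex, the bags containing it form a connected subtree. Here bags containing vertex 0 are not connected in the tree, so the decomposition is invalid.

No — bags containing vertex 0 are not connected in the tree.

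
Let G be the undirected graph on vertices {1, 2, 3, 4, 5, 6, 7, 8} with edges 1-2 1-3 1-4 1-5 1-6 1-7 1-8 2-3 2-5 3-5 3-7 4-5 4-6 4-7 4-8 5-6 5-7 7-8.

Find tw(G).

3

A width-3 tree decomposition is:
Bags: B1 = {1, 3, 5, 7}  B2 = {1, 4, 5, 7}  B3 = {1, 4, 7, 8}  B4 = {1, 2, 3, 5}  B5 = {1, 4, 5, 6}
Tree: B1–B2, B2–B3, B1–B4, B2–B5
Every bag has size at most 4, so the width is 4 − 1 = 3 and tw(G) ≤ 3. Conversely, {1, 4, 7, 8} is a clique of size 4, and the vertices of any clique must share a bag in every tree decomposition; so some bag has ≥ 4 vertices and tw(G) ≥ 3. Hence tw(G) = 3 exactly.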